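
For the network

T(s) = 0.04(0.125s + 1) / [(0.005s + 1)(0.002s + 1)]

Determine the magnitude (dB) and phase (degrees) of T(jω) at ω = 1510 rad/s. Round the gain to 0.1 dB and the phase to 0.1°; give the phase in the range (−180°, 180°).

At ω = 1510 rad/s:
zero (1 + j1510·0.125) = 1 + j188.75 → |·| ≈ 188.75, ∠ ≈ 89.70°
pole (1 + j1510·0.005) = 1 + j7.55 → |·| ≈ 7.6159, ∠ ≈ 82.46°
pole (1 + j1510·0.002) = 1 + j3.02 → |·| ≈ 3.1813, ∠ ≈ 71.68°
|T| = 0.04 · 188.75 / (7.6159 · 3.1813) ≈ 0.31162
Gain = 20 log₁₀(0.31162) ≈ -10.13 dB
∠T = (89.70°) − (82.46° + 71.68°) = -64.44°

-10.1 dB, -64.4°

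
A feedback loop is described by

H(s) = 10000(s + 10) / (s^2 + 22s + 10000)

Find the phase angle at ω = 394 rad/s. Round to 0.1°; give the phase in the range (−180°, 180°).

At s = jω = j394:
zero (s+10): 10 + j394 → |·| = √(10²+394²) = √155336 ≈ 394.13, ∠ = arctan(394/10) ≈ 88.55°
quadratic: (j394)² + 22·j394 + 10000 = -145236 + j8668 → |·| ≈ 1.4549e+05, ∠ ≈ 176.58°
∠H = 88.55° − 176.58° = -88.03°

-88.0°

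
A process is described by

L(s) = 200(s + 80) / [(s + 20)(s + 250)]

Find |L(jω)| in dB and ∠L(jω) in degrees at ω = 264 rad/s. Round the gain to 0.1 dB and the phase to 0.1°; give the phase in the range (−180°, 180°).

At s = jω = j264:
zero (s+80): 80 + j264 → |·| = √(80²+264²) = √76096 ≈ 275.86, ∠ = arctan(264/80) ≈ 73.14°
pole (s+20): 20 + j264 → |·| = √(20²+264²) = √70096 ≈ 264.76, ∠ = arctan(264/20) ≈ 85.67°
pole (s+250): 250 + j264 → |·| = √(250²+264²) = √132196 ≈ 363.59, ∠ = arctan(264/250) ≈ 46.56°
|L| = 200 · 275.86 / 96264 ≈ 0.57313
Gain = 20 log₁₀(0.57313) ≈ -4.83 dB
∠L = 73.14° − 132.23° = -59.09°

-4.8 dB, -59.1°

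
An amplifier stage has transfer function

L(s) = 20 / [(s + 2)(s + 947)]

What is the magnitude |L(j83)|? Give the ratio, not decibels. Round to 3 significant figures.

0.000253

At s = jω = j83:
pole (s+2): 2 + j83 → |·| = √(2²+83²) = √6893 ≈ 83.024, ∠ = arctan(83/2) ≈ 88.62°
pole (s+947): 947 + j83 → |·| = √(947²+83²) = √903698 ≈ 950.63, ∠ = arctan(83/947) ≈ 5.01°
|L| = 20 / 78925 ≈ 0.00025341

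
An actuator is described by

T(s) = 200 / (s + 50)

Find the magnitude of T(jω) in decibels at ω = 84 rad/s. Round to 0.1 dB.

At s = jω = j84:
pole (s+50): 50 + j84 → |·| = √(50²+84²) = √9556 ≈ 97.755, ∠ = arctan(84/50) ≈ 59.24°
|T| = 200 / 97.755 ≈ 2.0459
Gain = 20 log₁₀(2.0459) ≈ 6.22 dB

6.2 dB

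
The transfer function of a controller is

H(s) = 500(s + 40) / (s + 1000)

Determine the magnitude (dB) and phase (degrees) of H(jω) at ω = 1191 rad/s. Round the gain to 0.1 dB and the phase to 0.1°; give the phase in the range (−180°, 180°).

51.7 dB, 38.1°

At s = jω = j1191:
zero (s+40): 40 + j1191 → |·| = √(40²+1191²) = √1420081 ≈ 1191.7, ∠ = arctan(1191/40) ≈ 88.08°
pole (s+1000): 1000 + j1191 → |·| = √(1000²+1191²) = √2418481 ≈ 1555.1, ∠ = arctan(1191/1000) ≈ 49.98°
|H| = 500 · 1191.7 / 1555.1 ≈ 383.16
Gain = 20 log₁₀(383.16) ≈ 51.67 dB
∠H = 88.08° − 49.98° = 38.10°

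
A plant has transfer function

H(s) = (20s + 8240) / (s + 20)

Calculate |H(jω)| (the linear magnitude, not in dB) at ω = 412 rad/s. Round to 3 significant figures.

Substitute s = j412:
Numerator: 20(j412) + 8240 = 8240 + j8240
Denominator: (j412) + 20 = 20 + j412
|N| = √(8240² + 8240²) ≈ 11653, ∠N ≈ 45.00°
|D| = √(20² + 412²) ≈ 412.49, ∠D ≈ 87.22°
|H| = 11653 / 412.49 ≈ 28.25

28.3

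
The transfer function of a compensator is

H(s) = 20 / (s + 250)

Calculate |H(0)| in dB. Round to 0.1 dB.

-21.9 dB

H(0) = 20 / 250 = 0.08
20 log₁₀(0.08) ≈ -21.94 dB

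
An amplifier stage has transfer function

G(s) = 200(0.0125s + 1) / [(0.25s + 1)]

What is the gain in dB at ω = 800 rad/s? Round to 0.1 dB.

At ω = 800 rad/s:
zero (1 + j800·0.0125) = 1 + j10 → |·| ≈ 10.05, ∠ ≈ 84.29°
pole (1 + j800·0.25) = 1 + j200 → |·| ≈ 200, ∠ ≈ 89.71°
|G| = 200 · 10.05 / (200) ≈ 10.05
Gain = 20 log₁₀(10.05) ≈ 20.04 dB

20.0 dB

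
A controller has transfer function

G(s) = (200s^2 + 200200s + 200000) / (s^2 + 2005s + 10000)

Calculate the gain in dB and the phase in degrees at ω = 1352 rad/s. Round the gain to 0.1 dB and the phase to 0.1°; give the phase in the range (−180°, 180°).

42.9 dB, 19.6°

Substitute s = j1352:
Numerator: 200(j1352)^2 + 200200(j1352) + 200000 = -365380800 + j270670400
Denominator: (j1352)^2 + 2005(j1352) + 10000 = -1817904 + j2710760
|N| = √(365380800² + 270670400²) ≈ 4.5471e+08, ∠N ≈ 143.47°
|D| = √(1817904² + 2710760²) ≈ 3.2639e+06, ∠D ≈ 123.85°
|G| = 4.5471e+08 / 3.2639e+06 ≈ 139.31
Gain = 20 log₁₀(139.31) ≈ 42.88 dB
∠G = 143.47° − 123.85° = 19.62°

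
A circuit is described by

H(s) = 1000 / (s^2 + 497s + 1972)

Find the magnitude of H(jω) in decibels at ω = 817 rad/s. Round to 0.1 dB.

Substitute s = j817:
Numerator: 1000 = 1000 + j0
Denominator: (j817)^2 + 497(j817) + 1972 = -665517 + j406049
|N| = √(1000² + 0²) ≈ 1000, ∠N ≈ 0.00°
|D| = √(665517² + 406049²) ≈ 7.7961e+05, ∠D ≈ 148.61°
|H| = 1000 / 7.7961e+05 ≈ 0.0012827
Gain = 20 log₁₀(0.0012827) ≈ -57.84 dB

-57.8 dB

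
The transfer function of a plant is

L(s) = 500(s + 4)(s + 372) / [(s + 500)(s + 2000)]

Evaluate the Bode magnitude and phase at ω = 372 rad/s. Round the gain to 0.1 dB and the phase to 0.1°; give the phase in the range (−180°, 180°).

At s = jω = j372:
zero (s+4): 4 + j372 → |·| = √(4²+372²) = √138400 ≈ 372.02, ∠ = arctan(372/4) ≈ 89.38°
zero (s+372): 372 + j372 → |·| = √(372²+372²) = √276768 ≈ 526.09, ∠ = arctan(372/372) ≈ 45.00°
pole (s+500): 500 + j372 → |·| = √(500²+372²) = √388384 ≈ 623.2, ∠ = arctan(372/500) ≈ 36.65°
pole (s+2000): 2000 + j372 → |·| = √(2000²+372²) = √4138384 ≈ 2034.3, ∠ = arctan(372/2000) ≈ 10.54°
|L| = 500 · 1.9572e+05 / 1.2678e+06 ≈ 77.189
Gain = 20 log₁₀(77.189) ≈ 37.75 dB
∠L = 134.38° − 47.19° = 87.19°

37.8 dB, 87.2°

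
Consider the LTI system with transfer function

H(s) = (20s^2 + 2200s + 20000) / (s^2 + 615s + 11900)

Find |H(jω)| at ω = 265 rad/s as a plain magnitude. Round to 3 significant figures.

8.68

Substitute s = j265:
Numerator: 20(j265)^2 + 2200(j265) + 20000 = -1384500 + j583000
Denominator: (j265)^2 + 615(j265) + 11900 = -58325 + j162975
|N| = √(1384500² + 583000²) ≈ 1.5022e+06, ∠N ≈ 157.16°
|D| = √(58325² + 162975²) ≈ 1.731e+05, ∠D ≈ 109.69°
|H| = 1.5022e+06 / 1.731e+05 ≈ 8.6782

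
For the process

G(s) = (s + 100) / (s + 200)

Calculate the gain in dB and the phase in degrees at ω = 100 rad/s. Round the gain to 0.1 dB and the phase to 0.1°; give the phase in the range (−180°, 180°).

At s = jω = j100:
zero (s+100): 100 + j100 → |·| = √(100²+100²) = √20000 ≈ 141.42, ∠ = arctan(100/100) ≈ 45.00°
pole (s+200): 200 + j100 → |·| = √(200²+100²) = √50000 ≈ 223.61, ∠ = arctan(100/200) ≈ 26.57°
|G| = 1 · 141.42 / 223.61 ≈ 0.63244
Gain = 20 log₁₀(0.63244) ≈ -3.98 dB
∠G = 45.00° − 26.57° = 18.43°

-4.0 dB, 18.4°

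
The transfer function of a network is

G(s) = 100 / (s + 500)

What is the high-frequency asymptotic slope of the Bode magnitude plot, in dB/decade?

Each pole contributes −20 dB/decade at high frequency; each zero contributes +20 dB/decade.
Net: 0 zero(s) − 1 pole(s) → -20 dB/decade.

-20 dB/decade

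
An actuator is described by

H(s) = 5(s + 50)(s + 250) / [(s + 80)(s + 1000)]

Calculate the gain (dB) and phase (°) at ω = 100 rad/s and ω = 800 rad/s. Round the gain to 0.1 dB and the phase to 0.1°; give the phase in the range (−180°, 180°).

ω = 100: 1.4 dB, 28.2°; ω = 800: 10.3 dB, 36.1°

At s = jω = j100:
zero (s+50): 50 + j100 → |·| = √(50²+100²) = √12500 ≈ 111.8, ∠ = arctan(100/50) ≈ 63.43°
zero (s+250): 250 + j100 → |·| = √(250²+100²) = √72500 ≈ 269.26, ∠ = arctan(100/250) ≈ 21.80°
pole (s+80): 80 + j100 → |·| = √(80²+100²) = √16400 ≈ 128.06, ∠ = arctan(100/80) ≈ 51.34°
pole (s+1000): 1000 + j100 → |·| = √(1000²+100²) = √1010000 ≈ 1005, ∠ = arctan(100/1000) ≈ 5.71°
|H| = 5 · 30103 / 1.287e+05 ≈ 1.1695
Gain = 20 log₁₀(1.1695) ≈ 1.36 dB
∠H = 85.23° − 57.05° = 28.18°

At s = jω = j800:
zero (s+50): 50 + j800 → |·| = √(50²+800²) = √642500 ≈ 801.56, ∠ = arctan(800/50) ≈ 86.42°
zero (s+250): 250 + j800 → |·| = √(250²+800²) = √702500 ≈ 838.15, ∠ = arctan(800/250) ≈ 72.65°
pole (s+80): 80 + j800 → |·| = √(80²+800²) = √646400 ≈ 803.99, ∠ = arctan(800/80) ≈ 84.29°
pole (s+1000): 1000 + j800 → |·| = √(1000²+800²) = √1640000 ≈ 1280.6, ∠ = arctan(800/1000) ≈ 38.66°
|H| = 5 · 6.7183e+05 / 1.0296e+06 ≈ 3.2626
Gain = 20 log₁₀(3.2626) ≈ 10.27 dB
∠H = 159.07° − 122.95° = 36.12°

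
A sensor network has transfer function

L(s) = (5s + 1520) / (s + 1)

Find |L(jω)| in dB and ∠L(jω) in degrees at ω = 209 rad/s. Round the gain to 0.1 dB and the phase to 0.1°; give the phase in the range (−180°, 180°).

Substitute s = j209:
Numerator: 5(j209) + 1520 = 1520 + j1045
Denominator: (j209) + 1 = 1 + j209
|N| = √(1520² + 1045²) ≈ 1844.6, ∠N ≈ 34.51°
|D| = √(1² + 209²) ≈ 209, ∠D ≈ 89.73°
|L| = 1844.6 / 209 ≈ 8.8258
Gain = 20 log₁₀(8.8258) ≈ 18.92 dB
∠L = 34.51° − 89.73° = -55.22°

18.9 dB, -55.2°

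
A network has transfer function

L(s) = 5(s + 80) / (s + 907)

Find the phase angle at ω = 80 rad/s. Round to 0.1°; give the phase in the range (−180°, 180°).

At s = jω = j80:
zero (s+80): 80 + j80 → |·| = √(80²+80²) = √12800 ≈ 113.14, ∠ = arctan(80/80) ≈ 45.00°
pole (s+907): 907 + j80 → |·| = √(907²+80²) = √829049 ≈ 910.52, ∠ = arctan(80/907) ≈ 5.04°
∠L = 45.00° − 5.04° = 39.96°

40.0°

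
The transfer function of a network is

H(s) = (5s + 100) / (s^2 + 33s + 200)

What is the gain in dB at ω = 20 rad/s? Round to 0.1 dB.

-13.8 dB

Substitute s = j20:
Numerator: 5(j20) + 100 = 100 + j100
Denominator: (j20)^2 + 33(j20) + 200 = -200 + j660
|N| = √(100² + 100²) ≈ 141.42, ∠N ≈ 45.00°
|D| = √(200² + 660²) ≈ 689.64, ∠D ≈ 106.86°
|H| = 141.42 / 689.64 ≈ 0.20506
Gain = 20 log₁₀(0.20506) ≈ -13.76 dB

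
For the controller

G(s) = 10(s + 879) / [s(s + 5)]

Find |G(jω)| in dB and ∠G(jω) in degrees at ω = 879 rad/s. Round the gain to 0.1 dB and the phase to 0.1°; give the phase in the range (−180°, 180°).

At s = jω = j879:
zero (s+879): 879 + j879 → |·| = √(879²+879²) = √1545282 ≈ 1243.1, ∠ = arctan(879/879) ≈ 45.00°
pole (s+5): 5 + j879 → |·| = √(5²+879²) = √772666 ≈ 879.01, ∠ = arctan(879/5) ≈ 89.67°
pole at origin: |s| = 879, ∠ = 90.00° (in denominator)
|G| = 10 · 1243.1 / 7.7265e+05 ≈ 0.016089
Gain = 20 log₁₀(0.016089) ≈ -35.87 dB
∠G = 45.00° − 179.67° = -134.67°

-35.9 dB, -134.7°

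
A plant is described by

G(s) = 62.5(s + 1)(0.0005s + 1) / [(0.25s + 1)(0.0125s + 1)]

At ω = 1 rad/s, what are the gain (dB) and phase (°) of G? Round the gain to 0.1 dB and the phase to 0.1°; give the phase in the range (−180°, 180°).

At ω = 1 rad/s:
zero (1 + j1·1) = 1 + j1 → |·| ≈ 1.4142, ∠ ≈ 45.00°
zero (1 + j1·0.0005) = 1 + j0.0005 → |·| ≈ 1, ∠ ≈ 0.03°
pole (1 + j1·0.25) = 1 + j0.25 → |·| ≈ 1.0308, ∠ ≈ 14.04°
pole (1 + j1·0.0125) = 1 + j0.0125 → |·| ≈ 1.0001, ∠ ≈ 0.72°
|G| = 62.5 · 1.4142 · 1 / (1.0308 · 1.0001) ≈ 85.738
Gain = 20 log₁₀(85.738) ≈ 38.66 dB
∠G = (45.00° + 0.03°) − (14.04° + 0.72°) = 30.27°

38.7 dB, 30.3°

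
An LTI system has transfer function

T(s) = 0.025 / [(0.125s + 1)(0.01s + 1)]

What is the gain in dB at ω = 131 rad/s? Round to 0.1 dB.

At ω = 131 rad/s:
pole (1 + j131·0.125) = 1 + j16.375 → |·| ≈ 16.406, ∠ ≈ 86.51°
pole (1 + j131·0.01) = 1 + j1.31 → |·| ≈ 1.6481, ∠ ≈ 52.64°
|T| = 0.025 · 1 / (16.406 · 1.6481) ≈ 0.0009246
Gain = 20 log₁₀(0.0009246) ≈ -60.68 dB

-60.7 dB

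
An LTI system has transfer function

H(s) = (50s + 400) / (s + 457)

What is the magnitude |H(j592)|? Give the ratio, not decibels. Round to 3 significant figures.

39.6

Substitute s = j592:
Numerator: 50(j592) + 400 = 400 + j29600
Denominator: (j592) + 457 = 457 + j592
|N| = √(400² + 29600²) ≈ 29603, ∠N ≈ 89.23°
|D| = √(457² + 592²) ≈ 747.87, ∠D ≈ 52.33°
|H| = 29603 / 747.87 ≈ 39.583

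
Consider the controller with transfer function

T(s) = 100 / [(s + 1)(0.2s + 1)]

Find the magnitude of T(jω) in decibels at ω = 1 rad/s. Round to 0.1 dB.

36.8 dB

At ω = 1 rad/s:
pole (1 + j1·1) = 1 + j1 → |·| ≈ 1.4142, ∠ ≈ 45.00°
pole (1 + j1·0.2) = 1 + j0.2 → |·| ≈ 1.0198, ∠ ≈ 11.31°
|T| = 100 · 1 / (1.4142 · 1.0198) ≈ 69.338
Gain = 20 log₁₀(69.338) ≈ 36.82 dB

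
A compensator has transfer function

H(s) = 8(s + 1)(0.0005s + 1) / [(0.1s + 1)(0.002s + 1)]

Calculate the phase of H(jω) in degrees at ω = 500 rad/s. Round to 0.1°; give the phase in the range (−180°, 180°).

At ω = 500 rad/s:
zero (1 + j500·1) = 1 + j500 → |·| ≈ 500, ∠ ≈ 89.89°
zero (1 + j500·0.0005) = 1 + j0.25 → |·| ≈ 1.0308, ∠ ≈ 14.04°
pole (1 + j500·0.1) = 1 + j50 → |·| ≈ 50.01, ∠ ≈ 88.85°
pole (1 + j500·0.002) = 1 + j1 → |·| ≈ 1.4142, ∠ ≈ 45.00°
∠H = (89.89° + 14.04°) − (88.85° + 45.00°) = -29.92°

-29.9°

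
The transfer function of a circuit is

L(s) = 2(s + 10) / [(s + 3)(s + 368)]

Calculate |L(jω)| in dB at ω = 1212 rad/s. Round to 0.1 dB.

At s = jω = j1212:
zero (s+10): 10 + j1212 → |·| = √(10²+1212²) = √1469044 ≈ 1212, ∠ = arctan(1212/10) ≈ 89.53°
pole (s+3): 3 + j1212 → |·| = √(3²+1212²) = √1468953 ≈ 1212, ∠ = arctan(1212/3) ≈ 89.86°
pole (s+368): 368 + j1212 → |·| = √(368²+1212²) = √1604368 ≈ 1266.6, ∠ = arctan(1212/368) ≈ 73.11°
|L| = 2 · 1212 / 1.5351e+06 ≈ 0.0015791
Gain = 20 log₁₀(0.0015791) ≈ -56.03 dB

-56.0 dB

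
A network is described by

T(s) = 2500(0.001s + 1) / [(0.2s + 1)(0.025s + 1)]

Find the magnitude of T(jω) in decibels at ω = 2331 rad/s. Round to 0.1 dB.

-12.6 dB

At ω = 2331 rad/s:
zero (1 + j2331·0.001) = 1 + j2.331 → |·| ≈ 2.5364, ∠ ≈ 66.78°
pole (1 + j2331·0.2) = 1 + j466.2 → |·| ≈ 466.2, ∠ ≈ 89.88°
pole (1 + j2331·0.025) = 1 + j58.275 → |·| ≈ 58.284, ∠ ≈ 89.02°
|T| = 2500 · 2.5364 / (466.2 · 58.284) ≈ 0.23337
Gain = 20 log₁₀(0.23337) ≈ -12.64 dB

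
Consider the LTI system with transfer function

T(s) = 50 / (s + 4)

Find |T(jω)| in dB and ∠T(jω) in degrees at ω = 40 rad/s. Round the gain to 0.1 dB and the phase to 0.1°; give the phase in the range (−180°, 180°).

1.9 dB, -84.3°

Substitute s = j40:
Numerator: 50 = 50 + j0
Denominator: (j40) + 4 = 4 + j40
|N| = √(50² + 0²) ≈ 50, ∠N ≈ 0.00°
|D| = √(4² + 40²) ≈ 40.2, ∠D ≈ 84.29°
|T| = 50 / 40.2 ≈ 1.2438
Gain = 20 log₁₀(1.2438) ≈ 1.90 dB
∠T = 0.00° − 84.29° = -84.29°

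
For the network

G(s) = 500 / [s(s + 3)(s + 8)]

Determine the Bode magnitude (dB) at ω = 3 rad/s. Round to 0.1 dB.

At s = jω = j3:
pole (s+3): 3 + j3 → |·| = √(3²+3²) = √18 ≈ 4.2426, ∠ = arctan(3/3) ≈ 45.00°
pole (s+8): 8 + j3 → |·| = √(8²+3²) = √73 ≈ 8.544, ∠ = arctan(3/8) ≈ 20.56°
pole at origin: |s| = 3, ∠ = 90.00° (in denominator)
|G| = 500 / 108.75 ≈ 4.5977
Gain = 20 log₁₀(4.5977) ≈ 13.25 dB

13.3 dB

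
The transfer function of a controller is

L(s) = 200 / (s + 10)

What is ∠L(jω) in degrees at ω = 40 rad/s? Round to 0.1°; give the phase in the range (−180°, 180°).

Substitute s = j40:
Numerator: 200 = 200 + j0
Denominator: (j40) + 10 = 10 + j40
|N| = √(200² + 0²) ≈ 200, ∠N ≈ 0.00°
|D| = √(10² + 40²) ≈ 41.231, ∠D ≈ 75.96°
∠L = 0.00° − 75.96° = -75.96°

-76.0°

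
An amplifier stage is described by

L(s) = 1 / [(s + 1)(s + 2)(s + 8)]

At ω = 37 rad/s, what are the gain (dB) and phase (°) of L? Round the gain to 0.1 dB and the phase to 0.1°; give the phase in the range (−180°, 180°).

-94.3 dB, 106.8°

At s = jω = j37:
pole (s+1): 1 + j37 → |·| = √(1²+37²) = √1370 ≈ 37.014, ∠ = arctan(37/1) ≈ 88.45°
pole (s+2): 2 + j37 → |·| = √(2²+37²) = √1373 ≈ 37.054, ∠ = arctan(37/2) ≈ 86.91°
pole (s+8): 8 + j37 → |·| = √(8²+37²) = √1433 ≈ 37.855, ∠ = arctan(37/8) ≈ 77.80°
|L| = 1 / 51919 ≈ 1.9261e-05
Gain = 20 log₁₀(1.9261e-05) ≈ -94.31 dB
∠L = 0.00° − 253.16° = -253.16° ≡ 106.84° (principal value)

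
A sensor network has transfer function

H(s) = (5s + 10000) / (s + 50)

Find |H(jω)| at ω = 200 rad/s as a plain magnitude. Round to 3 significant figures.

Substitute s = j200:
Numerator: 5(j200) + 10000 = 10000 + j1000
Denominator: (j200) + 50 = 50 + j200
|N| = √(10000² + 1000²) ≈ 10050, ∠N ≈ 5.71°
|D| = √(50² + 200²) ≈ 206.16, ∠D ≈ 75.96°
|H| = 10050 / 206.16 ≈ 48.749

48.7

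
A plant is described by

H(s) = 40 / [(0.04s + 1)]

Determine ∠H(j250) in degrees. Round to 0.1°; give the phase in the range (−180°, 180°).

-84.3°

At ω = 250 rad/s:
pole (1 + j250·0.04) = 1 + j10 → |·| ≈ 10.05, ∠ ≈ 84.29°
∠H = (0°) − (84.29°) = -84.29°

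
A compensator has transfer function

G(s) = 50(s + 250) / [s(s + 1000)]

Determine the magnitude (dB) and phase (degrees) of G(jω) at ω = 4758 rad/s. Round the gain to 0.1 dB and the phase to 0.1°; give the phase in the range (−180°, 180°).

At s = jω = j4758:
zero (s+250): 250 + j4758 → |·| = √(250²+4758²) = √22701064 ≈ 4764.6, ∠ = arctan(4758/250) ≈ 86.99°
pole (s+1000): 1000 + j4758 → |·| = √(1000²+4758²) = √23638564 ≈ 4862, ∠ = arctan(4758/1000) ≈ 78.13°
pole at origin: |s| = 4758, ∠ = 90.00° (in denominator)
|G| = 50 · 4764.6 / 2.3133e+07 ≈ 0.010298
Gain = 20 log₁₀(0.010298) ≈ -39.74 dB
∠G = 86.99° − 168.13° = -81.14°

-39.7 dB, -81.1°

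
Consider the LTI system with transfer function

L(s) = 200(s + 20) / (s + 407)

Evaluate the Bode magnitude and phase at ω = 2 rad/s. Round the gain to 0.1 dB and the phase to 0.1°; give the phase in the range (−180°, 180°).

At s = jω = j2:
zero (s+20): 20 + j2 → |·| = √(20²+2²) = √404 ≈ 20.1, ∠ = arctan(2/20) ≈ 5.71°
pole (s+407): 407 + j2 → |·| = √(407²+2²) = √165653 ≈ 407, ∠ = arctan(2/407) ≈ 0.28°
|L| = 200 · 20.1 / 407 ≈ 9.8771
Gain = 20 log₁₀(9.8771) ≈ 19.89 dB
∠L = 5.71° − 0.28° = 5.43°

19.9 dB, 5.4°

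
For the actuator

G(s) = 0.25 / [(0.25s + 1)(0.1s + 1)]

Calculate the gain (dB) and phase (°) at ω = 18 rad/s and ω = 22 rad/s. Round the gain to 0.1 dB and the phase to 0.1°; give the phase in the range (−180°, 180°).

At ω = 18 rad/s:
pole (1 + j18·0.25) = 1 + j4.5 → |·| ≈ 4.6098, ∠ ≈ 77.47°
pole (1 + j18·0.1) = 1 + j1.8 → |·| ≈ 2.0591, ∠ ≈ 60.95°
|G| = 0.25 · 1 / (4.6098 · 2.0591) ≈ 0.026338
Gain = 20 log₁₀(0.026338) ≈ -31.59 dB
∠G = (0°) − (77.47° + 60.95°) = -138.42°

At ω = 22 rad/s:
pole (1 + j22·0.25) = 1 + j5.5 → |·| ≈ 5.5902, ∠ ≈ 79.70°
pole (1 + j22·0.1) = 1 + j2.2 → |·| ≈ 2.4166, ∠ ≈ 65.56°
|G| = 0.25 · 1 / (5.5902 · 2.4166) ≈ 0.018506
Gain = 20 log₁₀(0.018506) ≈ -34.65 dB
∠G = (0°) − (79.70° + 65.56°) = -145.26°

ω = 18: -31.6 dB, -138.4°; ω = 22: -34.7 dB, -145.3°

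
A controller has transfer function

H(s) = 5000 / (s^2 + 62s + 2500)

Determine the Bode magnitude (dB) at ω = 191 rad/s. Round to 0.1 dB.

-17.1 dB

At s = jω = j191:
quadratic: (j191)² + 62·j191 + 2500 = -33981 + j11842 → |·| ≈ 35985, ∠ ≈ 160.79°
|H| = 5000 / 35985 ≈ 0.13895
Gain = 20 log₁₀(0.13895) ≈ -17.14 dB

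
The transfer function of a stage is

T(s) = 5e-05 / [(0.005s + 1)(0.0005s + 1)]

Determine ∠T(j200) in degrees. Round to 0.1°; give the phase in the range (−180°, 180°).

At ω = 200 rad/s:
pole (1 + j200·0.005) = 1 + j1 → |·| ≈ 1.4142, ∠ ≈ 45.00°
pole (1 + j200·0.0005) = 1 + j0.1 → |·| ≈ 1.005, ∠ ≈ 5.71°
∠T = (0°) − (45.00° + 5.71°) = -50.71°

-50.7°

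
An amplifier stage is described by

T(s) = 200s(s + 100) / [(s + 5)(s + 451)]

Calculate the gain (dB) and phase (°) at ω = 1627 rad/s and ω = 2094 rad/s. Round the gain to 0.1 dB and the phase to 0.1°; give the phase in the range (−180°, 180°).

At s = jω = j1627:
zero (s+100): 100 + j1627 → |·| = √(100²+1627²) = √2657129 ≈ 1630.1, ∠ = arctan(1627/100) ≈ 86.48°
zero at origin: s = j1627 → |·| = 1627, ∠ = 90.00°
pole (s+5): 5 + j1627 → |·| = √(5²+1627²) = √2647154 ≈ 1627, ∠ = arctan(1627/5) ≈ 89.82°
pole (s+451): 451 + j1627 → |·| = √(451²+1627²) = √2850530 ≈ 1688.4, ∠ = arctan(1627/451) ≈ 74.51°
|T| = 200 · 2.6522e+06 / 2.747e+06 ≈ 193.1
Gain = 20 log₁₀(193.1) ≈ 45.72 dB
∠T = 176.48° − 164.33° = 12.15°

At s = jω = j2094:
zero (s+100): 100 + j2094 → |·| = √(100²+2094²) = √4394836 ≈ 2096.4, ∠ = arctan(2094/100) ≈ 87.27°
zero at origin: s = j2094 → |·| = 2094, ∠ = 90.00°
pole (s+5): 5 + j2094 → |·| = √(5²+2094²) = √4384861 ≈ 2094, ∠ = arctan(2094/5) ≈ 89.86°
pole (s+451): 451 + j2094 → |·| = √(451²+2094²) = √4588237 ≈ 2142, ∠ = arctan(2094/451) ≈ 77.85°
|T| = 200 · 4.3899e+06 / 4.4853e+06 ≈ 195.75
Gain = 20 log₁₀(195.75) ≈ 45.83 dB
∠T = 177.27° − 167.71° = 9.56°

ω = 1627: 45.7 dB, 12.2°; ω = 2094: 45.8 dB, 9.6°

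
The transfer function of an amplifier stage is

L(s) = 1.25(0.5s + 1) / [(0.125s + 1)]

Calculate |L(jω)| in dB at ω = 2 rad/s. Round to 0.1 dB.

4.7 dB

At ω = 2 rad/s:
zero (1 + j2·0.5) = 1 + j1 → |·| ≈ 1.4142, ∠ ≈ 45.00°
pole (1 + j2·0.125) = 1 + j0.25 → |·| ≈ 1.0308, ∠ ≈ 14.04°
|L| = 1.25 · 1.4142 / (1.0308) ≈ 1.7149
Gain = 20 log₁₀(1.7149) ≈ 4.68 dB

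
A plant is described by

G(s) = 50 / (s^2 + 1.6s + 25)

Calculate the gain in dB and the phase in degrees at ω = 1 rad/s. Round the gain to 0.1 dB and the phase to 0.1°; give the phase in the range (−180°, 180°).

6.4 dB, -3.8°

At s = jω = j1:
quadratic: (j1)² + 1.6·j1 + 25 = 24 + j1.6 → |·| ≈ 24.053, ∠ ≈ 3.81°
|G| = 50 / 24.053 ≈ 2.0787
Gain = 20 log₁₀(2.0787) ≈ 6.36 dB
∠G = 0.00° − 3.81° = -3.81°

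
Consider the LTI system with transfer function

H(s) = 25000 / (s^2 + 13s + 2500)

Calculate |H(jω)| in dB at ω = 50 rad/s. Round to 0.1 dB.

At s = jω = j50:
quadratic: (j50)² + 13·j50 + 2500 = 0 + j650 → |·| ≈ 650, ∠ ≈ 90.00°
|H| = 25000 / 650 ≈ 38.462
Gain = 20 log₁₀(38.462) ≈ 31.70 dB

31.7 dB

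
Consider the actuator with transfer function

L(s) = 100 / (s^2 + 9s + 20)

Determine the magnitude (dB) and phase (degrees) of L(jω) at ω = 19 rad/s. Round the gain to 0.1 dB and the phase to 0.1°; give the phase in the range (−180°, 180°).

Substitute s = j19:
Numerator: 100 = 100 + j0
Denominator: (j19)^2 + 9(j19) + 20 = -341 + j171
|N| = √(100² + 0²) ≈ 100, ∠N ≈ 0.00°
|D| = √(341² + 171²) ≈ 381.47, ∠D ≈ 153.37°
|L| = 100 / 381.47 ≈ 0.26214
Gain = 20 log₁₀(0.26214) ≈ -11.63 dB
∠L = 0.00° − 153.37° = -153.37°

-11.6 dB, -153.4°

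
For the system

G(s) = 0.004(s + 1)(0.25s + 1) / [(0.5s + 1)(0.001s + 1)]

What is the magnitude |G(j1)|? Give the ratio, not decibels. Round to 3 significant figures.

0.00522

At ω = 1 rad/s:
zero (1 + j1·1) = 1 + j1 → |·| ≈ 1.4142, ∠ ≈ 45.00°
zero (1 + j1·0.25) = 1 + j0.25 → |·| ≈ 1.0308, ∠ ≈ 14.04°
pole (1 + j1·0.5) = 1 + j0.5 → |·| ≈ 1.118, ∠ ≈ 26.57°
pole (1 + j1·0.001) = 1 + j0.001 → |·| ≈ 1, ∠ ≈ 0.06°
|G| = 0.004 · 1.4142 · 1.0308 / (1.118 · 1) ≈ 0.0052156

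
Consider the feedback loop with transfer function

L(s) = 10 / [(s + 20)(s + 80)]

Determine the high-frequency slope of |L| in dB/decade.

Each pole contributes −20 dB/decade at high frequency; each zero contributes +20 dB/decade.
Net: 0 zero(s) − 2 pole(s) → -40 dB/decade.

-40 dB/decade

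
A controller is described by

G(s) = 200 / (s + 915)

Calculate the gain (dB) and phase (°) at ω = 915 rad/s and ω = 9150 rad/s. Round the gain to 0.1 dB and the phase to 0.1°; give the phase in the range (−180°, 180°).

ω = 915: -16.2 dB, -45.0°; ω = 9150: -33.3 dB, -84.3°

Substitute s = j915:
Numerator: 200 = 200 + j0
Denominator: (j915) + 915 = 915 + j915
|N| = √(200² + 0²) ≈ 200, ∠N ≈ 0.00°
|D| = √(915² + 915²) ≈ 1294, ∠D ≈ 45.00°
|G| = 200 / 1294 ≈ 0.15456
Gain = 20 log₁₀(0.15456) ≈ -16.22 dB
∠G = 0.00° − 45.00° = -45.00°

Substitute s = j9150:
Numerator: 200 = 200 + j0
Denominator: (j9150) + 915 = 915 + j9150
|N| = √(200² + 0²) ≈ 200, ∠N ≈ 0.00°
|D| = √(915² + 9150²) ≈ 9195.6, ∠D ≈ 84.29°
|G| = 200 / 9195.6 ≈ 0.02175
Gain = 20 log₁₀(0.02175) ≈ -33.25 dB
∠G = 0.00° − 84.29° = -84.29°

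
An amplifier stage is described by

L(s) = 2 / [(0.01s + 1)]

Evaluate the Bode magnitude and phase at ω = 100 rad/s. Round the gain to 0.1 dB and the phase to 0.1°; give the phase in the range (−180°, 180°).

3.0 dB, -45.0°

At ω = 100 rad/s:
pole (1 + j100·0.01) = 1 + j1 → |·| ≈ 1.4142, ∠ ≈ 45.00°
|L| = 2 · 1 / (1.4142) ≈ 1.4142
Gain = 20 log₁₀(1.4142) ≈ 3.01 dB
∠L = (0°) − (45.00°) = -45.00°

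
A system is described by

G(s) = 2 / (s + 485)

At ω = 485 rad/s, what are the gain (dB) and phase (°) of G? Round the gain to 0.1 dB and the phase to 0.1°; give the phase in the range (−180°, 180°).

Substitute s = j485:
Numerator: 2 = 2 + j0
Denominator: (j485) + 485 = 485 + j485
|N| = √(2² + 0²) ≈ 2, ∠N ≈ 0.00°
|D| = √(485² + 485²) ≈ 685.89, ∠D ≈ 45.00°
|G| = 2 / 685.89 ≈ 0.0029159
Gain = 20 log₁₀(0.0029159) ≈ -50.70 dB
∠G = 0.00° − 45.00° = -45.00°

-50.7 dB, -45.0°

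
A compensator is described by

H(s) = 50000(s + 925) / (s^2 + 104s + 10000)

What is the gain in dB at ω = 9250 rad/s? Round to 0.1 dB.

14.7 dB

At s = jω = j9250:
zero (s+925): 925 + j9250 → |·| = √(925²+9250²) = √86418125 ≈ 9296.1, ∠ = arctan(9250/925) ≈ 84.29°
quadratic: (j9250)² + 104·j9250 + 10000 = -85552500 + j962000 → |·| ≈ 8.5558e+07, ∠ ≈ 179.36°
|H| = 50000 · 9296.1 / 8.5558e+07 ≈ 5.4326
Gain = 20 log₁₀(5.4326) ≈ 14.70 dB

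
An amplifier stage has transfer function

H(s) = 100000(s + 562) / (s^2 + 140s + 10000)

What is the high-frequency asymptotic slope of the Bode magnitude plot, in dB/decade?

Each pole contributes −20 dB/decade at high frequency; each zero contributes +20 dB/decade.
Net: 1 zero(s) − 2 pole(s) → -20 dB/decade.

-20 dB/decade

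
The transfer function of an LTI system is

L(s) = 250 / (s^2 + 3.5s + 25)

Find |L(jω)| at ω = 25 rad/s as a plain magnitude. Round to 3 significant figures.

0.412

At s = jω = j25:
quadratic: (j25)² + 3.5·j25 + 25 = -600 + j87.5 → |·| ≈ 606.35, ∠ ≈ 171.70°
|L| = 250 / 606.35 ≈ 0.4123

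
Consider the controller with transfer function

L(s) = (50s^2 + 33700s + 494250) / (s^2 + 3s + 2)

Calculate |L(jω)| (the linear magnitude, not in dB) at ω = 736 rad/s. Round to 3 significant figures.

Substitute s = j736:
Numerator: 50(j736)^2 + 33700(j736) + 494250 = -26590550 + j24803200
Denominator: (j736)^2 + 3(j736) + 2 = -541694 + j2208
|N| = √(26590550² + 24803200²) ≈ 3.6363e+07, ∠N ≈ 136.99°
|D| = √(541694² + 2208²) ≈ 5.417e+05, ∠D ≈ 179.77°
|L| = 3.6363e+07 / 5.417e+05 ≈ 67.128

67.1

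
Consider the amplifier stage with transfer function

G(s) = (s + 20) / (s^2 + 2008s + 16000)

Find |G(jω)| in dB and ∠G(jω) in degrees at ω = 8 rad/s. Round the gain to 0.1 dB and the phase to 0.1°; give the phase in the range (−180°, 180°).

Substitute s = j8:
Numerator: (j8) + 20 = 20 + j8
Denominator: (j8)^2 + 2008(j8) + 16000 = 15936 + j16064
|N| = √(20² + 8²) ≈ 21.541, ∠N ≈ 21.80°
|D| = √(15936² + 16064²) ≈ 22628, ∠D ≈ 45.23°
|G| = 21.541 / 22628 ≈ 0.00095196
Gain = 20 log₁₀(0.00095196) ≈ -60.43 dB
∠G = 21.80° − 45.23° = -23.43°

-60.4 dB, -23.4°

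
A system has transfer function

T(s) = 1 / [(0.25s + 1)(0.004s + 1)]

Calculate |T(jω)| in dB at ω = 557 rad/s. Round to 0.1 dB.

-50.6 dB

At ω = 557 rad/s:
pole (1 + j557·0.25) = 1 + j139.25 → |·| ≈ 139.25, ∠ ≈ 89.59°
pole (1 + j557·0.004) = 1 + j2.228 → |·| ≈ 2.4421, ∠ ≈ 65.83°
|T| = 1 · 1 / (139.25 · 2.4421) ≈ 0.0029406
Gain = 20 log₁₀(0.0029406) ≈ -50.63 dB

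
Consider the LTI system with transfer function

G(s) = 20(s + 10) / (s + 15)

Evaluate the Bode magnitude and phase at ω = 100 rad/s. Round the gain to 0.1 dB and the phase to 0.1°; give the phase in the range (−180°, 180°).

26.0 dB, 2.8°

At s = jω = j100:
zero (s+10): 10 + j100 → |·| = √(10²+100²) = √10100 ≈ 100.5, ∠ = arctan(100/10) ≈ 84.29°
pole (s+15): 15 + j100 → |·| = √(15²+100²) = √10225 ≈ 101.12, ∠ = arctan(100/15) ≈ 81.47°
|G| = 20 · 100.5 / 101.12 ≈ 19.877
Gain = 20 log₁₀(19.877) ≈ 25.97 dB
∠G = 84.29° − 81.47° = 2.82°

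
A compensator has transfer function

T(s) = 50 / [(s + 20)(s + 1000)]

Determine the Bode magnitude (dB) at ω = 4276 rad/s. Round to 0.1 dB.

-111.5 dB

At s = jω = j4276:
pole (s+20): 20 + j4276 → |·| = √(20²+4276²) = √18284576 ≈ 4276, ∠ = arctan(4276/20) ≈ 89.73°
pole (s+1000): 1000 + j4276 → |·| = √(1000²+4276²) = √19284176 ≈ 4391.4, ∠ = arctan(4276/1000) ≈ 76.84°
|T| = 50 / 1.8778e+07 ≈ 2.6627e-06
Gain = 20 log₁₀(2.6627e-06) ≈ -111.49 dB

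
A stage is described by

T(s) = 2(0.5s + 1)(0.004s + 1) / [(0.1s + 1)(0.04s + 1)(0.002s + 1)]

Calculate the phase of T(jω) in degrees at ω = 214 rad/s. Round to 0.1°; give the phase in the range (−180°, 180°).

-63.8°

At ω = 214 rad/s:
zero (1 + j214·0.5) = 1 + j107 → |·| ≈ 107, ∠ ≈ 89.46°
zero (1 + j214·0.004) = 1 + j0.856 → |·| ≈ 1.3163, ∠ ≈ 40.56°
pole (1 + j214·0.1) = 1 + j21.4 → |·| ≈ 21.423, ∠ ≈ 87.32°
pole (1 + j214·0.04) = 1 + j8.56 → |·| ≈ 8.6182, ∠ ≈ 83.34°
pole (1 + j214·0.002) = 1 + j0.428 → |·| ≈ 1.0877, ∠ ≈ 23.17°
∠T = (89.46° + 40.56°) − (87.32° + 83.34° + 23.17°) = -63.81°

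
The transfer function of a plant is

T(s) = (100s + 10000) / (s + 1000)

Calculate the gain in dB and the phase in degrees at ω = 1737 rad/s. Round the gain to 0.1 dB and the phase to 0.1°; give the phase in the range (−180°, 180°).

38.8 dB, 26.6°

Substitute s = j1737:
Numerator: 100(j1737) + 10000 = 10000 + j173700
Denominator: (j1737) + 1000 = 1000 + j1737
|N| = √(10000² + 173700²) ≈ 1.7399e+05, ∠N ≈ 86.71°
|D| = √(1000² + 1737²) ≈ 2004.3, ∠D ≈ 60.07°
|T| = 1.7399e+05 / 2004.3 ≈ 86.808
Gain = 20 log₁₀(86.808) ≈ 38.77 dB
∠T = 86.71° − 60.07° = 26.64°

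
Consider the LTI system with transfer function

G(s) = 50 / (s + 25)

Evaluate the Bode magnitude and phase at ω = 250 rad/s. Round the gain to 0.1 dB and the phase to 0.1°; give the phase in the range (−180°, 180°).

-14.0 dB, -84.3°

Substitute s = j250:
Numerator: 50 = 50 + j0
Denominator: (j250) + 25 = 25 + j250
|N| = √(50² + 0²) ≈ 50, ∠N ≈ 0.00°
|D| = √(25² + 250²) ≈ 251.25, ∠D ≈ 84.29°
|G| = 50 / 251.25 ≈ 0.199
Gain = 20 log₁₀(0.199) ≈ -14.02 dB
∠G = 0.00° − 84.29° = -84.29°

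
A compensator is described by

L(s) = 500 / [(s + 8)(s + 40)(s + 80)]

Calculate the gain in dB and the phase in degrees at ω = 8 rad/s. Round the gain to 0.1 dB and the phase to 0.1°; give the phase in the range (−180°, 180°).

At s = jω = j8:
pole (s+8): 8 + j8 → |·| = √(8²+8²) = √128 ≈ 11.314, ∠ = arctan(8/8) ≈ 45.00°
pole (s+40): 40 + j8 → |·| = √(40²+8²) = √1664 ≈ 40.792, ∠ = arctan(8/40) ≈ 11.31°
pole (s+80): 80 + j8 → |·| = √(80²+8²) = √6464 ≈ 80.399, ∠ = arctan(8/80) ≈ 5.71°
|L| = 500 / 37106 ≈ 0.013475
Gain = 20 log₁₀(0.013475) ≈ -37.41 dB
∠L = 0.00° − 62.02° = -62.02°

-37.4 dB, -62.0°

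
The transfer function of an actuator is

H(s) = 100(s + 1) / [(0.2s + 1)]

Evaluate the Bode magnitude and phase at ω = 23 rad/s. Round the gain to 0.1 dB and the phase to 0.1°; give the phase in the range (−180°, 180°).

53.8 dB, 9.8°

At ω = 23 rad/s:
zero (1 + j23·1) = 1 + j23 → |·| ≈ 23.022, ∠ ≈ 87.51°
pole (1 + j23·0.2) = 1 + j4.6 → |·| ≈ 4.7074, ∠ ≈ 77.74°
|H| = 100 · 23.022 / (4.7074) ≈ 489.06
Gain = 20 log₁₀(489.06) ≈ 53.79 dB
∠H = (87.51°) − (77.74°) = 9.77°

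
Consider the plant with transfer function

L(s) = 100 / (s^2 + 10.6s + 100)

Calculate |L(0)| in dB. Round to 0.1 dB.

L(0) = 100 / 100 = 1
20 log₁₀(1) ≈ 0.00 dB

0.0 dB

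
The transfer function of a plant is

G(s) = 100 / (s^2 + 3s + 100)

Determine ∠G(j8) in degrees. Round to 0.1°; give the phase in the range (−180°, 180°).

At s = jω = j8:
quadratic: (j8)² + 3·j8 + 100 = 36 + j24 → |·| ≈ 43.267, ∠ ≈ 33.69°
∠G = 0.00° − 33.69° = -33.69°

-33.7°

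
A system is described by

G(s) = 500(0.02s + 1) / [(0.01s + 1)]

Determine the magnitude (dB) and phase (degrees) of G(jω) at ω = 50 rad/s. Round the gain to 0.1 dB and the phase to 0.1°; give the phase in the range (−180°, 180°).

At ω = 50 rad/s:
zero (1 + j50·0.02) = 1 + j1 → |·| ≈ 1.4142, ∠ ≈ 45.00°
pole (1 + j50·0.01) = 1 + j0.5 → |·| ≈ 1.118, ∠ ≈ 26.57°
|G| = 500 · 1.4142 / (1.118) ≈ 632.47
Gain = 20 log₁₀(632.47) ≈ 56.02 dB
∠G = (45.00°) − (26.57°) = 18.43°

56.0 dB, 18.4°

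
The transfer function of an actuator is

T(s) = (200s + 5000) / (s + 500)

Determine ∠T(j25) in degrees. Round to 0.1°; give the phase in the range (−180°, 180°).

42.1°

Substitute s = j25:
Numerator: 200(j25) + 5000 = 5000 + j5000
Denominator: (j25) + 500 = 500 + j25
|N| = √(5000² + 5000²) ≈ 7071.1, ∠N ≈ 45.00°
|D| = √(500² + 25²) ≈ 500.62, ∠D ≈ 2.86°
∠T = 45.00° − 2.86° = 42.14°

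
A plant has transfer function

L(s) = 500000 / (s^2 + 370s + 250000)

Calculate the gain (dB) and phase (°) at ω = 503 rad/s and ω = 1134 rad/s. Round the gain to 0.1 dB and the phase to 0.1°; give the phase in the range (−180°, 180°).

ω = 503: 8.6 dB, -90.9°; ω = 1134: -7.0 dB, -158.0°

At s = jω = j503:
quadratic: (j503)² + 370·j503 + 250000 = -3009 + j186110 → |·| ≈ 1.8613e+05, ∠ ≈ 90.93°
|L| = 500000 / 1.8613e+05 ≈ 2.6863
Gain = 20 log₁₀(2.6863) ≈ 8.58 dB
∠L = 0.00° − 90.93° = -90.93°

At s = jω = j1134:
quadratic: (j1134)² + 370·j1134 + 250000 = -1035956 + j419580 → |·| ≈ 1.1177e+06, ∠ ≈ 157.95°
|L| = 500000 / 1.1177e+06 ≈ 0.44735
Gain = 20 log₁₀(0.44735) ≈ -6.99 dB
∠L = 0.00° − 157.95° = -157.95°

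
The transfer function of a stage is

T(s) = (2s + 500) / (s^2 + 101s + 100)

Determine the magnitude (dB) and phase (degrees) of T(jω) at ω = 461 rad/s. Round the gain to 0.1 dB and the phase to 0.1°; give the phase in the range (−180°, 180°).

-46.3 dB, -106.1°

Substitute s = j461:
Numerator: 2(j461) + 500 = 500 + j922
Denominator: (j461)^2 + 101(j461) + 100 = -212421 + j46561
|N| = √(500² + 922²) ≈ 1048.8, ∠N ≈ 61.53°
|D| = √(212421² + 46561²) ≈ 2.1746e+05, ∠D ≈ 167.64°
|T| = 1048.8 / 2.1746e+05 ≈ 0.004823
Gain = 20 log₁₀(0.004823) ≈ -46.33 dB
∠T = 61.53° − 167.64° = -106.11°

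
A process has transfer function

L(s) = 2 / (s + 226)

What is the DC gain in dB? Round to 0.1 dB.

L(0) = 2 / (226) ≈ 0.0088496
20 log₁₀(0.0088496) ≈ -41.06 dB

-41.1 dB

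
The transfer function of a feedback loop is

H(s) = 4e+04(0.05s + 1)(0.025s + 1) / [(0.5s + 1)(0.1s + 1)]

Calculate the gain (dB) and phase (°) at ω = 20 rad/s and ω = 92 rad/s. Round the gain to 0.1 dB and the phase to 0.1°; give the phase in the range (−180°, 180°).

ω = 20: 69.0 dB, -76.2°; ω = 92: 60.9 dB, -28.3°

At ω = 20 rad/s:
zero (1 + j20·0.05) = 1 + j1 → |·| ≈ 1.4142, ∠ ≈ 45.00°
zero (1 + j20·0.025) = 1 + j0.5 → |·| ≈ 1.118, ∠ ≈ 26.57°
pole (1 + j20·0.5) = 1 + j10 → |·| ≈ 10.05, ∠ ≈ 84.29°
pole (1 + j20·0.1) = 1 + j2 → |·| ≈ 2.2361, ∠ ≈ 63.43°
|H| = 4e+04 · 1.4142 · 1.118 / (10.05 · 2.2361) ≈ 2814.2
Gain = 20 log₁₀(2814.2) ≈ 68.99 dB
∠H = (45.00° + 26.57°) − (84.29° + 63.43°) = -76.15°

At ω = 92 rad/s:
zero (1 + j92·0.05) = 1 + j4.6 → |·| ≈ 4.7074, ∠ ≈ 77.74°
zero (1 + j92·0.025) = 1 + j2.3 → |·| ≈ 2.508, ∠ ≈ 66.50°
pole (1 + j92·0.5) = 1 + j46 → |·| ≈ 46.011, ∠ ≈ 88.75°
pole (1 + j92·0.1) = 1 + j9.2 → |·| ≈ 9.2542, ∠ ≈ 83.80°
|H| = 4e+04 · 4.7074 · 2.508 / (46.011 · 9.2542) ≈ 1109.1
Gain = 20 log₁₀(1109.1) ≈ 60.90 dB
∠H = (77.74° + 66.50°) − (88.75° + 83.80°) = -28.31°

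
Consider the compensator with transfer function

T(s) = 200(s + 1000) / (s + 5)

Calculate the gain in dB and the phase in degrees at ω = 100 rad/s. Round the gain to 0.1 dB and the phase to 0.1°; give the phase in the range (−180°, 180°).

At s = jω = j100:
zero (s+1000): 1000 + j100 → |·| = √(1000²+100²) = √1010000 ≈ 1005, ∠ = arctan(100/1000) ≈ 5.71°
pole (s+5): 5 + j100 → |·| = √(5²+100²) = √10025 ≈ 100.12, ∠ = arctan(100/5) ≈ 87.14°
|T| = 200 · 1005 / 100.12 ≈ 2007.6
Gain = 20 log₁₀(2007.6) ≈ 66.05 dB
∠T = 5.71° − 87.14° = -81.43°

66.1 dB, -81.4°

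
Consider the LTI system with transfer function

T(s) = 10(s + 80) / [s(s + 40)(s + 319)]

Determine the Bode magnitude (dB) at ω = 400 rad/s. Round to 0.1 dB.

At s = jω = j400:
zero (s+80): 80 + j400 → |·| = √(80²+400²) = √166400 ≈ 407.92, ∠ = arctan(400/80) ≈ 78.69°
pole (s+40): 40 + j400 → |·| = √(40²+400²) = √161600 ≈ 402, ∠ = arctan(400/40) ≈ 84.29°
pole (s+319): 319 + j400 → |·| = √(319²+400²) = √261761 ≈ 511.63, ∠ = arctan(400/319) ≈ 51.43°
pole at origin: |s| = 400, ∠ = 90.00° (in denominator)
|T| = 10 · 407.92 / 8.227e+07 ≈ 4.9583e-05
Gain = 20 log₁₀(4.9583e-05) ≈ -86.09 dB

-86.1 dB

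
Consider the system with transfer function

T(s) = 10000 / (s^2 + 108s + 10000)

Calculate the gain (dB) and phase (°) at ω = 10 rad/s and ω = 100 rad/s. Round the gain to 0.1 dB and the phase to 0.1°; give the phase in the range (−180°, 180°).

ω = 10: 0.0 dB, -6.2°; ω = 100: -0.7 dB, -90.0°

At s = jω = j10:
quadratic: (j10)² + 108·j10 + 10000 = 9900 + j1080 → |·| ≈ 9958.7, ∠ ≈ 6.23°
|T| = 10000 / 9958.7 ≈ 1.0041
Gain = 20 log₁₀(1.0041) ≈ 0.04 dB
∠T = 0.00° − 6.23° = -6.23°

At s = jω = j100:
quadratic: (j100)² + 108·j100 + 10000 = 0 + j10800 → |·| ≈ 10800, ∠ ≈ 90.00°
|T| = 10000 / 10800 ≈ 0.92593
Gain = 20 log₁₀(0.92593) ≈ -0.67 dB
∠T = 0.00° − 90.00° = -90.00°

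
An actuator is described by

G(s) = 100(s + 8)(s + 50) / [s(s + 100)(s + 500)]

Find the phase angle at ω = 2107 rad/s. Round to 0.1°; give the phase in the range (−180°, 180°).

-75.5°

At s = jω = j2107:
zero (s+8): 8 + j2107 → |·| = √(8²+2107²) = √4439513 ≈ 2107, ∠ = arctan(2107/8) ≈ 89.78°
zero (s+50): 50 + j2107 → |·| = √(50²+2107²) = √4441949 ≈ 2107.6, ∠ = arctan(2107/50) ≈ 88.64°
pole (s+100): 100 + j2107 → |·| = √(100²+2107²) = √4449449 ≈ 2109.4, ∠ = arctan(2107/100) ≈ 87.28°
pole (s+500): 500 + j2107 → |·| = √(500²+2107²) = √4689449 ≈ 2165.5, ∠ = arctan(2107/500) ≈ 76.65°
pole at origin: |s| = 2107, ∠ = 90.00° (in denominator)
∠G = 178.42° − 253.93° = -75.51°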